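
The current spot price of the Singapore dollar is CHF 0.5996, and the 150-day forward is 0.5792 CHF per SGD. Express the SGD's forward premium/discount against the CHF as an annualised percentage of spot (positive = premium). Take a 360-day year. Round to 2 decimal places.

-8.17%

T = 150/360 years.
(F − S)/S = (0.5792 − 0.5996)/0.5996 = -0.0340227.
Per annum: -0.0340227 / (150/360) = -0.081654 = -8.17%.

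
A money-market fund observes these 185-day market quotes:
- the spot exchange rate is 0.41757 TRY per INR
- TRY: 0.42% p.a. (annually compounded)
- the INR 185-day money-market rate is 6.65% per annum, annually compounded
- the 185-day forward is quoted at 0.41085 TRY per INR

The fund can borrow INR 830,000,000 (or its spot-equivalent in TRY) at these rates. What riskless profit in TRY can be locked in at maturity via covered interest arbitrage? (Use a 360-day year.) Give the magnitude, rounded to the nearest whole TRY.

T = 185/360 years.
Route A — deposit INR, sell forward: 830,000,000 × 1.03363873329 × 0.41085 = TRY 352,476,493.06.
Route B — convert at spot, deposit TRY: 830,000,000 × 0.41757 × 1.00215613461 = TRY 347,330,379.82.
The quoted forward overvalues INR, so borrow TRY, buy INR at spot, deposit the INR at 6.65%, and sell the proceeds forward at 0.41085.
Profit = 352,476,493.06 − 347,330,379.82 = TRY 5,146,113.

TRY 5,146,113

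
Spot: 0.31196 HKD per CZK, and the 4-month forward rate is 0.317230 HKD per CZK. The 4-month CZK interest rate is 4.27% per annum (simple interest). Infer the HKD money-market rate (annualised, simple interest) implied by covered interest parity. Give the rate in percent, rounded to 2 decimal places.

T = 4/12 years.
By CIP, F/S equals the HKD-to-CZK growth ratio: 0.31723/0.31196 = 1.0168932.
The CZK side grows by 1 + 0.0427×4/12 = 1.0142333.
That pins the HKD growth at 1.0313669.
(1.0313669 − 1)/T = 0.094101, i.e. 9.41%.

9.41%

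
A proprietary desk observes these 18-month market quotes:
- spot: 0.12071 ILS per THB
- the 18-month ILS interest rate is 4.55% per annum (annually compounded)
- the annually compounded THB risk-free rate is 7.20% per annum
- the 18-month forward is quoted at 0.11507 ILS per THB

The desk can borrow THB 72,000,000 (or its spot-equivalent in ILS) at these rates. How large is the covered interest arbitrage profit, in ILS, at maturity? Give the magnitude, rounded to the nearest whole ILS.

ILS 95,244

T = 18/12 years.
Invest the THB and cover forward: 72,000,000 × 1.10992128 × 0.11507 = ILS 9,195,742.20.
Convert at spot and invest in ILS: 72,000,000 × 0.12071 × 1.069020555 = ILS 9,290,985.93.
The quoted forward undervalues THB, so borrow THB, convert to ILS at spot, deposit the ILS at 4.55%, and buy THB forward at 0.11507 to cover the loan.
The gap between the two covered legs is ILS 95,244.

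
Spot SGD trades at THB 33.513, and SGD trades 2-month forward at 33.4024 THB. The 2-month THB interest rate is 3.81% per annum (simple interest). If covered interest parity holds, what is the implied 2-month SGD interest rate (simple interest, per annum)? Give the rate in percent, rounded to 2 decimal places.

T = 2/12 years.
F/S = 33.4024/33.513 = 0.9966998 = (growth of THB) / (growth of SGD).
THB growth factor: 1 + 0.0381×2/12 = 1.006350.
So the SGD growth factor = 1.0096822.
r = (1.0096822 − 1)/(2/12) = 0.058093 → 5.81%.

5.81%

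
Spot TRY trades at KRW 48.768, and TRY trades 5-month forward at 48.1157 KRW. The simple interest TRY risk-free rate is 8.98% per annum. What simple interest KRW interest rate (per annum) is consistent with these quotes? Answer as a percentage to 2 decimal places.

T = 5/12 years.
CIP gives F = S · g_KRW/g_TRY, so g_KRW/g_TRY = 48.1157/48.768 = 0.9866244.
The TRY side grows by 1 + 0.0898×5/12 = 1.0374167.
That pins the KRW growth at 1.0235406.
(1.0235406 − 1)/T = 0.056497, i.e. 5.65%.

5.65%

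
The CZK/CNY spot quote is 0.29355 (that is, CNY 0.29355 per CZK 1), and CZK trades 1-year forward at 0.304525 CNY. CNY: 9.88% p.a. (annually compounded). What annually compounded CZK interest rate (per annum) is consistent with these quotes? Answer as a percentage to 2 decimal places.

T = 1 year.
CIP gives F = S · g_CNY/g_CZK, so g_CNY/g_CZK = 0.304525/0.29355 = 1.0373872.
The CNY side grows by (1 + 0.0988)^1 = 1.098800.
Hence g_CZK = 1.0591995.
r = 1.0591995^(1/1) − 1 = 0.059200 → 5.92%.

5.92%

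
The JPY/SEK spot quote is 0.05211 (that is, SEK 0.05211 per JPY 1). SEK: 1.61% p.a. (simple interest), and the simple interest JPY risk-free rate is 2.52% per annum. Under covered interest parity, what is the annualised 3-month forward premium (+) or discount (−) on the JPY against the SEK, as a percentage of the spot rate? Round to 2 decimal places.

T = 3/12 years.
CIP forward (SEK per JPY) = 0.05211 × 1.004025/1.006300 = 0.05199219.
Annualised premium = (F − S)/S × (1/T) = (0.05199219 − 0.05211)/0.05211 ÷ (3/12) = -0.90%.

-0.90%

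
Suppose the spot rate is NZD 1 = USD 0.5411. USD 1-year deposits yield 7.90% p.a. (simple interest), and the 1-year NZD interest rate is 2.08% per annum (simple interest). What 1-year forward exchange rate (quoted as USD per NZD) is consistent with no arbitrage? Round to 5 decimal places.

T = 1 year.
USD accumulates by 1 + 0.0790×1 = 1.079000.
NZD growth factor: 1 + 0.0208×1 = 1.020800.
Forward (USD per NZD) = 0.5411 × 1.079000 / 1.020800 = 0.5719503.

0.57195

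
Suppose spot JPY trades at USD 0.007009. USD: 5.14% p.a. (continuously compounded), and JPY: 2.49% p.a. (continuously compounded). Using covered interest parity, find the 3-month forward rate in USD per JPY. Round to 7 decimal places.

0.0070556

T = 3/12 years.
Growth of 1 USD over T: e^(0.0514×3/12) = 1.0129329.
Growth of 1 JPY over T: e^(0.0249×3/12) = 1.0062444.
So F = 0.007009 × 1.0129329 / 1.0062444 = 0.007055589 (USD/JPY).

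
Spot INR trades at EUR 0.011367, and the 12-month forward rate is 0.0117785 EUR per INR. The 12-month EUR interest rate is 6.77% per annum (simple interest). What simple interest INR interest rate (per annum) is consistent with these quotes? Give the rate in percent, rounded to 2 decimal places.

3.04%

T = 1 year.
F/S = 0.0117785/0.011367 = 1.0362013 = (growth of EUR) / (growth of INR).
The EUR side grows by 1 + 0.0677×1 = 1.067700.
That pins the INR growth at 1.0303982.
(1.0303982 − 1)/T = 0.030398, i.e. 3.04%.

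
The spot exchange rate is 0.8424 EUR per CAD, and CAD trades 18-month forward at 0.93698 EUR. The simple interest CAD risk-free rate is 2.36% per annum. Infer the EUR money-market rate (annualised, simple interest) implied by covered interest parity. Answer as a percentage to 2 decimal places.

T = 18/12 years.
By CIP, F/S equals the EUR-to-CAD growth ratio: 0.93698/0.8424 = 1.1122745.
CAD growth factor: 1 + 0.0236×18/12 = 1.035400.
That pins the EUR growth at 1.151649.
(1.151649 − 1)/T = 0.101099, i.e. 10.11%.

10.11%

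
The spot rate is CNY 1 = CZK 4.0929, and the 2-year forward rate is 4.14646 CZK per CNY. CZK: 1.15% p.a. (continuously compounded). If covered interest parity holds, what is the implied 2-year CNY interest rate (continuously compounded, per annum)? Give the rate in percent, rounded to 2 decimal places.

T = 2 years.
F/S = 4.14646/4.0929 = 1.0130861 = (growth of CZK) / (growth of CNY).
CZK growth factor: e^(0.0115×2) = 1.0232665.
So the CNY growth factor = 1.0100489.
Take logs: ln 1.0100489 / 2 = 0.004999, so 0.50%.

0.50%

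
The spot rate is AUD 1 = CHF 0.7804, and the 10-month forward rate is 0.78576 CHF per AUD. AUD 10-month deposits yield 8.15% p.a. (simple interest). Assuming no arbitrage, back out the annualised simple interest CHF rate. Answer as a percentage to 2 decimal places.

9.03%

T = 10/12 years.
CIP gives F = S · g_CHF/g_AUD, so g_CHF/g_AUD = 0.78576/0.7804 = 1.0068683.
The AUD side grows by 1 + 0.0815×10/12 = 1.0679167.
That pins the CHF growth at 1.0752515.
r = (1.0752515 − 1)/(10/12) = 0.090302 → 9.03%.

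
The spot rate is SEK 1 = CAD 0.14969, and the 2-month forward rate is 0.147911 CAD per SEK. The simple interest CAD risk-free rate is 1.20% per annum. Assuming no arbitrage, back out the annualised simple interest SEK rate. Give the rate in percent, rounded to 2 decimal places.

T = 2/12 years.
By CIP, F/S equals the CAD-to-SEK growth ratio: 0.147911/0.14969 = 0.9881154.
CAD growth factor: 1 + 0.0120×2/12 = 1.002000.
That pins the SEK growth at 1.0140516.
r = (1.0140516 − 1)/(2/12) = 0.084310 → 8.43%.

8.43%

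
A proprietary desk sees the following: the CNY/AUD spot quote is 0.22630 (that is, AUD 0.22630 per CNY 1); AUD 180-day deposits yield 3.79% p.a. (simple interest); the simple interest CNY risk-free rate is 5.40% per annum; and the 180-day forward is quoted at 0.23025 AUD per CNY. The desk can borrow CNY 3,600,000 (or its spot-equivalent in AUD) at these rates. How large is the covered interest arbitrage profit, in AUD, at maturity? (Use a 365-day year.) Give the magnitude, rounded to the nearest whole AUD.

T = 180/365 years.
Invest the CNY and cover forward: 3,600,000 × 1.02663014 × 0.23025 = AUD 850,973.72.
Convert at spot and invest in AUD: 3,600,000 × 0.22630 × 1.01869041 = AUD 829,906.70.
The quoted forward overvalues CNY, so borrow AUD, buy CNY at spot, deposit the CNY at 5.40%, and sell the proceeds forward at 0.23025.
Profit = 850,973.72 − 829,906.70 = AUD 21,067.

AUD 21,067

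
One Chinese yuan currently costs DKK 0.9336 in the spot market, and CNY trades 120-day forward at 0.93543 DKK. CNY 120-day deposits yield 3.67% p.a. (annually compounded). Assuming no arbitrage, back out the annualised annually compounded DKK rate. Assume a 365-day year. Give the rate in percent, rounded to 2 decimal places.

4.29%

T = 120/365 years.
CIP gives F = S · g_DKK/g_CNY, so g_DKK/g_CNY = 0.93543/0.9336 = 1.0019602.
CNY growth factor: (1 + 0.0367)^(120/365) = 1.0119201.
Hence g_DKK = 1.0139037.
r = 1.0139037^(365/120) − 1 = 0.042894 → 4.29%.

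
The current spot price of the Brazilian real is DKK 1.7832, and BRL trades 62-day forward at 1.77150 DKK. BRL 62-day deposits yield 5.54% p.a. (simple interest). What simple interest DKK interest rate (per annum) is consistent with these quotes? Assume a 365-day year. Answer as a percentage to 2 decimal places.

T = 62/365 years.
By CIP, F/S equals the DKK-to-BRL growth ratio: 1.7715/1.7832 = 0.9934388.
The BRL side grows by 1 + 0.0554×62/365 = 1.0094104.
Hence g_DKK = 1.0027875.
(1.0027875 − 1)/T = 0.016410, i.e. 1.64%.

1.64%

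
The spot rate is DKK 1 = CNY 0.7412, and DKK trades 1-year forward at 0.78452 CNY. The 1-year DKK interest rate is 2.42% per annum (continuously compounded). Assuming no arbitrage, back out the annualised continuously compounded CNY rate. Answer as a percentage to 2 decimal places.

T = 1 year.
F/S = 0.78452/0.7412 = 1.0584458 = (growth of CNY) / (growth of DKK).
The DKK side grows by e^(0.0242×1) = 1.0244952.
That pins the CNY growth at 1.0843726.
r = ln(1.0843726)/1 = 0.081002 → 8.10%.

8.10%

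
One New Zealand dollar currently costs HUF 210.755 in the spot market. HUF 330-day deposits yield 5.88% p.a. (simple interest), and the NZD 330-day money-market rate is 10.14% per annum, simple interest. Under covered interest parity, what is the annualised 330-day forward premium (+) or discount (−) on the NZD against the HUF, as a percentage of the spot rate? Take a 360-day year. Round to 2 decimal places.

T = 330/360 years.
F = S · g_HUF/g_NZD = 210.755 × 1.053900/1.092950 = 203.224937.
(F − S)/S ÷ T = (203.224937 − 210.755)/210.755/(330/360) = -0.038977 → -3.90%.

-3.90%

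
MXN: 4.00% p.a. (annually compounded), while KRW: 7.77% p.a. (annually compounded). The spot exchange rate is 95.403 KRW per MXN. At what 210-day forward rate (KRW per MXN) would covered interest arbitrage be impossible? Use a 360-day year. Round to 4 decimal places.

97.4054

T = 210/360 years.
KRW growth factor: (1 + 0.0777)^(210/360) = 1.04461702.
MXN accumulates by (1 + 0.0400)^(210/360) = 1.02314248.
CIP: F = S · (grow KRW)/(grow MXN) = 95.403 × 1.04461702/1.02314248 = 97.405395 KRW per MXN.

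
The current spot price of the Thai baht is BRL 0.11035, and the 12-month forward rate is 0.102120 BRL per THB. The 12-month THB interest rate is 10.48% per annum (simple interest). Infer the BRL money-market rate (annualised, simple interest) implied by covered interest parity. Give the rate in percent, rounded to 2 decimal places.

T = 1 year.
CIP gives F = S · g_BRL/g_THB, so g_BRL/g_THB = 0.10212/0.11035 = 0.9254191.
THB growth factor: 1 + 0.1048×1 = 1.104800.
That pins the BRL growth at 1.022403.
(1.022403 − 1)/T = 0.022403, i.e. 2.24%.

2.24%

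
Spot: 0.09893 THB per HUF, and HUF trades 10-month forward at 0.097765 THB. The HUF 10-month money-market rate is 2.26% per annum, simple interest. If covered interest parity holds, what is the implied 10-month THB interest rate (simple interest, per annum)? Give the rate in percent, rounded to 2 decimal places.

0.82%

T = 10/12 years.
F/S = 0.097765/0.09893 = 0.9882240 = (growth of THB) / (growth of HUF).
The HUF side grows by 1 + 0.0226×10/12 = 1.0188333.
So the THB growth factor = 1.0068355.
(1.0068355 − 1)/T = 0.008203, i.e. 0.82%.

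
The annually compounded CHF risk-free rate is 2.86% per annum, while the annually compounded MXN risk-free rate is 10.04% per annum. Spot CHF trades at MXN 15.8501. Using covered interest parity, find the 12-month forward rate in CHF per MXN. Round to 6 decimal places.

T = 1 year.
Growth of 1 MXN over T: (1 + 0.1004)^1 = 1.100400.
CHF accumulates by (1 + 0.0286)^1 = 1.028600.
So F = 15.8501 × 1.100400 / 1.028600 = 16.95649 (MXN/CHF).
Invert for CHF per MXN: 1 / 16.95649 = 0.058974.

0.058974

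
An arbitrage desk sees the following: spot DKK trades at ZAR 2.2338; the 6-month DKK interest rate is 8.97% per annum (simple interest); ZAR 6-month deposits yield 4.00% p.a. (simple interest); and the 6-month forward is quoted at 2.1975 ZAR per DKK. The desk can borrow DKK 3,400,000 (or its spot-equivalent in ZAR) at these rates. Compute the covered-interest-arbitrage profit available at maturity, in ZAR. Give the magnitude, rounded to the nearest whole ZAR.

T = 6/12 years.
Route A — deposit DKK, sell forward: 3,400,000 × 1.044850 × 2.1975 = ZAR 7,806,596.78.
Route B — convert at spot, deposit ZAR: 3,400,000 × 2.2338 × 1.020000 = ZAR 7,746,818.40.
The quoted forward overvalues DKK, so borrow ZAR, buy DKK at spot, deposit the DKK at 8.97%, and sell the proceeds forward at 2.1975.
Arbitrage profit = |7,806,596.78 − 7,746,818.40| = ZAR 59,778.

ZAR 59,778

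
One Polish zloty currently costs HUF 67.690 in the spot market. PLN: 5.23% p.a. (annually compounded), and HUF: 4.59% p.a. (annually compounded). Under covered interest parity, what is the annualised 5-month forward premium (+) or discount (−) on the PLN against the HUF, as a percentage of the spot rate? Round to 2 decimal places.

T = 5/12 years.
CIP forward (HUF per PLN) = 67.69 × 1.018875/1.0214681 = 67.518162.
Annualised premium = (F − S)/S × (1/T) = (67.518162 − 67.69)/67.69 ÷ (5/12) = -0.61%.

-0.61%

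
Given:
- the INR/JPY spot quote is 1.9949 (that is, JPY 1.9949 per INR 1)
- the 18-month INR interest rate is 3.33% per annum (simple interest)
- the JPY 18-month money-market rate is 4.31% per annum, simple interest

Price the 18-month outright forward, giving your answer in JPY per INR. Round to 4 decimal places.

2.0228

T = 18/12 years.
JPY growth factor: 1 + 0.0431×18/12 = 1.064650.
INR growth factor: 1 + 0.0333×18/12 = 1.049950.
Forward (JPY per INR) = 1.9949 × 1.064650 / 1.049950 = 2.022830.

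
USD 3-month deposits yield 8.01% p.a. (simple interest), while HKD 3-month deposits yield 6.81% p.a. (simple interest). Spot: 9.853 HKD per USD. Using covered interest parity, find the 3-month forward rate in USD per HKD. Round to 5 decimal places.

0.10179

T = 3/12 years.
HKD accumulates by 1 + 0.0681×3/12 = 1.017025.
Growth of 1 USD over T: 1 + 0.0801×3/12 = 1.020025.
Forward (HKD per USD) = 9.853 × 1.017025 / 1.020025 = 9.824021.
Invert for USD per HKD: 1 / 9.824021 = 0.10179.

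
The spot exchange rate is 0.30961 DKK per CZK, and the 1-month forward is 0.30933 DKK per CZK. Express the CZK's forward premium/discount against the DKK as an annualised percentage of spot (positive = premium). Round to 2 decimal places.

-1.09%

T = 1/12 years.
CZK trades forward at -0.09044% vs spot over the period.
×(1/T) gives -1.09% p.a.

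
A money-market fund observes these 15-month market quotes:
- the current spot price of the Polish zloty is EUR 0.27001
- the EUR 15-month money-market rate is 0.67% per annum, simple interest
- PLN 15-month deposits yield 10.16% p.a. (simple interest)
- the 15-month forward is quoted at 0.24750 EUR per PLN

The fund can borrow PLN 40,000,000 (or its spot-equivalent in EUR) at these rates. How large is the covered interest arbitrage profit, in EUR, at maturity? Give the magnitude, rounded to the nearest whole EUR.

EUR 266,447

T = 15/12 years.
Route A — deposit PLN, sell forward: 40,000,000 × 1.127000 × 0.24750 = EUR 11,157,300.00.
Route B — convert at spot, deposit EUR: 40,000,000 × 0.27001 × 1.008375 = EUR 10,890,853.35.
The quoted forward overvalues PLN, so borrow EUR, buy PLN at spot, deposit the PLN at 10.16%, and sell the proceeds forward at 0.24750.
The gap between the two covered legs is EUR 266,447.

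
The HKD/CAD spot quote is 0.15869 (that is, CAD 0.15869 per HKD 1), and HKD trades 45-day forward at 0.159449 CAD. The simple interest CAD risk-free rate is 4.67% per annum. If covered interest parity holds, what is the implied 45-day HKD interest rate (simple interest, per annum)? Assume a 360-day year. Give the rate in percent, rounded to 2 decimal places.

0.84%

T = 45/360 years.
F/S = 0.159449/0.15869 = 1.0047829 = (growth of CAD) / (growth of HKD).
CAD growth factor: 1 + 0.0467×45/360 = 1.0058375.
Hence g_HKD = 1.0010496.
r = (1.0010496 − 1)/(45/360) = 0.008397 → 0.84%.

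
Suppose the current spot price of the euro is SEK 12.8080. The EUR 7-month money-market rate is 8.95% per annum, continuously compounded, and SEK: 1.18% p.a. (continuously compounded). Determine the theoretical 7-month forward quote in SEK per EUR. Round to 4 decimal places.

T = 7/12 years.
SEK accumulates by e^(0.0118×7/12) = 1.00690708.
EUR growth factor: e^(0.0895×7/12) = 1.05359522.
CIP: F = S · (grow SEK)/(grow EUR) = 12.808 × 1.00690708/1.05359522 = 12.240437 SEK per EUR.

12.2404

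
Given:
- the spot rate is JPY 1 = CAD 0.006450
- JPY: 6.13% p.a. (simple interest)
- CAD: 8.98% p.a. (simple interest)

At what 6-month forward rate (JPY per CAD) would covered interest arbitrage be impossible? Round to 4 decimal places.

152.9244

T = 6/12 years.
CAD accumulates by 1 + 0.0898×6/12 = 1.044900.
Growth of 1 JPY over T: 1 + 0.0613×6/12 = 1.030650.
So F = 0.00645 × 1.044900 / 1.030650 = 0.00653917916 (CAD/JPY).
Quoted the other way: 1/0.00653917916 = 152.9244 JPY per CAD.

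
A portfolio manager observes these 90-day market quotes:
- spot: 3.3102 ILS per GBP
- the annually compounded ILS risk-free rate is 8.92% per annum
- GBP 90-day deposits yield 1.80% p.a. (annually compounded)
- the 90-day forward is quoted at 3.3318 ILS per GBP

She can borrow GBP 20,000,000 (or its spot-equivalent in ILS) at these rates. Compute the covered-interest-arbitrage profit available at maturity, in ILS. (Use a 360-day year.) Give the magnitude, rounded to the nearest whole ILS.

T = 90/360 years.
Route A — deposit GBP, sell forward: 20,000,000 × 1.00446994 × 3.3318 = ILS 66,933,858.92.
Route B — convert at spot, deposit ILS: 20,000,000 × 3.3102 × 1.021590647 = ILS 67,633,387.19.
The quoted forward undervalues GBP, so borrow GBP, convert to ILS at spot, deposit the ILS at 8.92%, and buy GBP forward at 3.3318 to cover the loan.
Arbitrage profit = |66,933,858.92 − 67,633,387.19| = ILS 699,528.

ILS 699,528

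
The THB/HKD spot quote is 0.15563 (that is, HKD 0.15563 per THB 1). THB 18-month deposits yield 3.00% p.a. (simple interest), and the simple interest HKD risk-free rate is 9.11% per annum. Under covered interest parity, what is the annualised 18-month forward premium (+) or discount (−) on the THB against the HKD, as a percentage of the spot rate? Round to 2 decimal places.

+5.85%

T = 18/12 years.
F = S · g_HKD/g_THB = 0.15563 × 1.136650/1.045000 = 0.16927927.
Annualised premium = (F − S)/S × (1/T) = (0.16927927 − 0.15563)/0.15563 ÷ (18/12) = 5.85%.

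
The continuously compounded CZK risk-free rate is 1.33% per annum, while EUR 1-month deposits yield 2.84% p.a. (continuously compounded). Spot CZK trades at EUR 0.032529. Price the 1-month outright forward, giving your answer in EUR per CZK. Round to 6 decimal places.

T = 1/12 years.
EUR accumulates by e^(0.0284×1/12) = 1.0023695.
Growth of 1 CZK over T: e^(0.0133×1/12) = 1.0011089.
Forward (EUR per CZK) = 0.032529 × 1.0023695 / 1.0011089 = 0.03256996.

0.032570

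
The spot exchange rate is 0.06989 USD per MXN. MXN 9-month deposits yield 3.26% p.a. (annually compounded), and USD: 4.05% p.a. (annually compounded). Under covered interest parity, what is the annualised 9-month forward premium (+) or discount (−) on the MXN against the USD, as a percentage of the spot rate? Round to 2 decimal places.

+0.76%

T = 9/12 years.
No-arbitrage forward: 0.06989 × 1.0302238 / 1.0243517 = 0.07029064 USD/MXN.
Annualised premium = (F − S)/S × (1/T) = (0.07029064 − 0.06989)/0.06989 ÷ (9/12) = 0.76%.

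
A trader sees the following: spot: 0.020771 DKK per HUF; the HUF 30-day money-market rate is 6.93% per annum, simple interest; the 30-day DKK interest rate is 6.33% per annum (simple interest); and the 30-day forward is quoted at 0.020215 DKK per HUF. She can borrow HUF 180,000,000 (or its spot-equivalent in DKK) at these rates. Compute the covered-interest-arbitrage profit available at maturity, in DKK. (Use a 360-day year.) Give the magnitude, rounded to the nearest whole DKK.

T = 30/360 years.
Route A — deposit HUF, sell forward: 180,000,000 × 1.005775 × 0.020215 = DKK 3,659,713.49.
Route B — convert at spot, deposit DKK: 180,000,000 × 0.020771 × 1.005275 = DKK 3,758,502.06.
The quoted forward undervalues HUF, so borrow HUF, convert to DKK at spot, deposit the DKK at 6.33%, and buy HUF forward at 0.020215 to cover the loan.
Arbitrage profit = |3,659,713.49 − 3,758,502.06| = DKK 98,789.

DKK 98,789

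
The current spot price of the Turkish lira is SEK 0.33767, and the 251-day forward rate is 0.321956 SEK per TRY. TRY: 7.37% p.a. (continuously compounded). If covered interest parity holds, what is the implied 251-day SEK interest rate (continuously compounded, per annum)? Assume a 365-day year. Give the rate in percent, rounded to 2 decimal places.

0.44%

T = 251/365 years.
By CIP, F/S equals the SEK-to-TRY growth ratio: 0.321956/0.33767 = 0.9534634.
The TRY side grows by e^(0.0737×251/365) = 1.0519876.
So the SEK growth factor = 1.0030317.
r = ln(1.0030317)/(251/365) = 0.004402 → 0.44%.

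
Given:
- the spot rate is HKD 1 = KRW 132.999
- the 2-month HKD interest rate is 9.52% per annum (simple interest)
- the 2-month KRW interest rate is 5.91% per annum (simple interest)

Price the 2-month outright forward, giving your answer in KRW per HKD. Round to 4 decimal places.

132.2113

T = 2/12 years.
Growth of 1 KRW over T: 1 + 0.0591×2/12 = 1.009850.
HKD growth factor: 1 + 0.0952×2/12 = 1.015866667.
So F = 132.999 × 1.009850 / 1.015866667 = 132.211288 (KRW/HKD).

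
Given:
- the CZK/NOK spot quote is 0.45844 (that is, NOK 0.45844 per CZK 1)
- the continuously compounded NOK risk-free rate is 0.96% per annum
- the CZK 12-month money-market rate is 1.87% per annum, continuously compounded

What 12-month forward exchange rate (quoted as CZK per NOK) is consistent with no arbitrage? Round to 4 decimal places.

T = 1 year.
Growth of 1 NOK over T: e^(0.0096×1) = 1.0096462.
CZK growth factor: e^(0.0187×1) = 1.0188759.
CIP: F = S · (grow NOK)/(grow CZK) = 0.45844 × 1.0096462/1.0188759 = 0.4542871 NOK per CZK.
Quoted the other way: 1/0.4542871 = 2.2013 CZK per NOK.

2.2013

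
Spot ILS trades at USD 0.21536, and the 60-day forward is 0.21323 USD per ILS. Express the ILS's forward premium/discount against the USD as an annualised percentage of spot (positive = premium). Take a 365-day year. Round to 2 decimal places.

T = 60/365 years.
Period premium: (0.21323 − 0.21536)/0.21536 = -0.0098904.
×(1/T) gives -6.02% p.a.

-6.02%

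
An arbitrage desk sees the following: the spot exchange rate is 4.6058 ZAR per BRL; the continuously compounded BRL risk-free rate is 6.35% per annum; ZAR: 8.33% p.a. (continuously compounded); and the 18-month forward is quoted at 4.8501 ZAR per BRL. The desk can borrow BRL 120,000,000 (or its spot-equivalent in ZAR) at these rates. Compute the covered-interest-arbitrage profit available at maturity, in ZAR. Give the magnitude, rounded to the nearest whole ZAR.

ZAR 13,919,369

T = 18/12 years.
Keep in BRL, deliver into the forward: 120,000,000·1.09993380421·4.8501 = ZAR 640,174,673.26.
Swap to ZAR now, deposit: 120,000,000·4.6058·1.13309179706 = ZAR 626,255,303.87.
The quoted forward overvalues BRL, so borrow ZAR, buy BRL at spot, deposit the BRL at 6.35%, and sell the proceeds forward at 4.8501.
The gap between the two covered legs is ZAR 13,919,369.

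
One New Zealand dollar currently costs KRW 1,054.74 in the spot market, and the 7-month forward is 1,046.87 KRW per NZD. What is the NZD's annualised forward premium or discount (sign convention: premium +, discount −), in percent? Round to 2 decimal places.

-1.28%

T = 7/12 years.
(F − S)/S = (1046.87 − 1054.74)/1054.74 = -0.0074616.
×(1/T) gives -1.28% p.a.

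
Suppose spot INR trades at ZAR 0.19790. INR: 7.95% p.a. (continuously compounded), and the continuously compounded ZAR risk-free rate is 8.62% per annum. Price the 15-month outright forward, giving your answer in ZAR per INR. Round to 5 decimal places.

T = 15/12 years.
Growth of 1 ZAR over T: e^(0.0862×15/12) = 1.1137693.
INR growth factor: e^(0.0795×15/12) = 1.1044804.
Forward (ZAR per INR) = 0.1979 × 1.1137693 / 1.1044804 = 0.1995644.

0.19956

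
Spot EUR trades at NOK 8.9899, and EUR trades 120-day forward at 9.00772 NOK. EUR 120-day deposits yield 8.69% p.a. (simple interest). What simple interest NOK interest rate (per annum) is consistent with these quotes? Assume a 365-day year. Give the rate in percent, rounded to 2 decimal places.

T = 120/365 years.
CIP gives F = S · g_NOK/g_EUR, so g_NOK/g_EUR = 9.00772/8.9899 = 1.0019822.
The EUR side grows by 1 + 0.0869×120/365 = 1.0285699.
That pins the NOK growth at 1.0306087.
(1.0306087 − 1)/T = 0.093101, i.e. 9.31%.

9.31%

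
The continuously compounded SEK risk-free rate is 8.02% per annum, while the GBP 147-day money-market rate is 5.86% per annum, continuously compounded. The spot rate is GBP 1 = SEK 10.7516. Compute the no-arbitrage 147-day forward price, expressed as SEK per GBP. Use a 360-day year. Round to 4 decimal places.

T = 147/360 years.
Growth of 1 SEK over T: e^(0.0802×147/360) = 1.03329046.
Growth of 1 GBP over T: e^(0.0586×147/360) = 1.02421691.
CIP: F = S · (grow SEK)/(grow GBP) = 10.7516 × 1.03329046/1.02421691 = 10.846849 SEK per GBP.

10.8468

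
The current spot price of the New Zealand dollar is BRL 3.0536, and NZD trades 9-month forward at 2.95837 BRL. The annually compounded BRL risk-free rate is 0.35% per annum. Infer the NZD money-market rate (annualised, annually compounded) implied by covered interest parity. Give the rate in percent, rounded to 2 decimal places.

T = 9/12 years.
CIP gives F = S · g_BRL/g_NZD, so g_BRL/g_NZD = 2.95837/3.0536 = 0.9688139.
The BRL side grows by (1 + 0.0035)^(9/12) = 1.0026239.
That pins the NZD growth at 1.0348983.
Annualise: 1.0348983^(12/9) − 1 = 0.046800 = 4.68%.

4.68%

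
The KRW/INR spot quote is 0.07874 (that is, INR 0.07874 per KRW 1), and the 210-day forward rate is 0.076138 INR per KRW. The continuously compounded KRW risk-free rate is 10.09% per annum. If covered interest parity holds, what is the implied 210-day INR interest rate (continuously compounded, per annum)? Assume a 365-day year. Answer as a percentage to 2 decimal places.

4.25%

T = 210/365 years.
F/S = 0.076138/0.07874 = 0.9669545 = (growth of INR) / (growth of KRW).
The KRW side grows by e^(0.1009×210/365) = 1.0597702.
So the INR growth factor = 1.0247496.
Take logs: ln 1.0247496 / (210/365) = 0.042493, so 4.25%.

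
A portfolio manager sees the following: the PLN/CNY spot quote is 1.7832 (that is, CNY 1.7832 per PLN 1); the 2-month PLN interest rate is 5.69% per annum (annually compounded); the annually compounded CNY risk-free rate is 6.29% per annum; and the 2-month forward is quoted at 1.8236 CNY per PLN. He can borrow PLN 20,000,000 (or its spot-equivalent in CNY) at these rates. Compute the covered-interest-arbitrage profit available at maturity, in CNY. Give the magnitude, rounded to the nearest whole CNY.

T = 2/12 years.
Keep in PLN, deliver into the forward: 20,000,000·1.0092660153·1.8236 = CNY 36,809,950.11.
Swap to CNY now, deposit: 20,000,000·1.7832·1.0102186948 = CNY 36,028,439.53.
The quoted forward overvalues PLN, so borrow CNY, buy PLN at spot, deposit the PLN at 5.69%, and sell the proceeds forward at 1.8236.
The gap between the two covered legs is CNY 781,511.

CNY 781,511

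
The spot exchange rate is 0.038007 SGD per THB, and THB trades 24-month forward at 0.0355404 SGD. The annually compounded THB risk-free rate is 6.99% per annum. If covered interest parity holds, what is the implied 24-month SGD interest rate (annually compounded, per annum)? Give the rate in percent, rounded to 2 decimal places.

T = 2 years.
CIP gives F = S · g_SGD/g_THB, so g_SGD/g_THB = 0.0355404/0.038007 = 0.9351014.
THB growth factor: (1 + 0.0699)^2 = 1.144686.
Hence g_SGD = 1.0703975.
r = 1.0703975^(1/2) − 1 = 0.034600 → 3.46%.

3.46%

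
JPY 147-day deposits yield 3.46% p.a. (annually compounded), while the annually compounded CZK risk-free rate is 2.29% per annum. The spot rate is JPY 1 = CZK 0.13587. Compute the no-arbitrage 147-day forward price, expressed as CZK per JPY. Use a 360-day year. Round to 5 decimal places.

0.13524

T = 147/360 years.
CZK growth factor: (1 + 0.0229)^(147/360) = 1.0092882.
JPY growth factor: (1 + 0.0346)^(147/360) = 1.0139863.
Forward (CZK per JPY) = 0.13587 × 1.0092882 / 1.0139863 = 0.1352405.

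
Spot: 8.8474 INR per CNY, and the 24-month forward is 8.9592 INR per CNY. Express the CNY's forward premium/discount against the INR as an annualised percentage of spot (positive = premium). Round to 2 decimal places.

+0.63%

T = 2 years.
CNY trades forward at +1.26365% vs spot over the period.
×(1/T) gives 0.63% p.a.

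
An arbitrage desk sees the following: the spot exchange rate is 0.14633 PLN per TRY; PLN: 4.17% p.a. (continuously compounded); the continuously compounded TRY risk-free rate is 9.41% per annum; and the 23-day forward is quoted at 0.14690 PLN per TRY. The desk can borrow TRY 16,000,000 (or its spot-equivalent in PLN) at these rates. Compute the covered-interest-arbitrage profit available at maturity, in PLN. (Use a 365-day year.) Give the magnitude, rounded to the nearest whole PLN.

PLN 16,938

T = 23/365 years.
Invest the TRY and cover forward: 16,000,000 × 1.005947204 × 0.14690 = PLN 2,364,378.31.
Convert at spot and invest in PLN: 16,000,000 × 0.14633 × 1.002631127 = PLN 2,347,440.21.
The quoted forward overvalues TRY, so borrow PLN, buy TRY at spot, deposit the TRY at 9.41%, and sell the proceeds forward at 0.14690.
The gap between the two covered legs is PLN 16,938.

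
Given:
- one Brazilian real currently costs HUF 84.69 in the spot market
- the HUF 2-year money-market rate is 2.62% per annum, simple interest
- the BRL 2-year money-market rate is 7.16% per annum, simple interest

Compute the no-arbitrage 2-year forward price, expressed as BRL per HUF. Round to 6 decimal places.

T = 2 years.
HUF accumulates by 1 + 0.0262×2 = 1.052400.
BRL growth factor: 1 + 0.0716×2 = 1.143200.
CIP: F = S · (grow HUF)/(grow BRL) = 84.69 × 1.052400/1.143200 = 77.96340 HUF per BRL.
Invert for BRL per HUF: 1 / 77.96340 = 0.012827.

0.012827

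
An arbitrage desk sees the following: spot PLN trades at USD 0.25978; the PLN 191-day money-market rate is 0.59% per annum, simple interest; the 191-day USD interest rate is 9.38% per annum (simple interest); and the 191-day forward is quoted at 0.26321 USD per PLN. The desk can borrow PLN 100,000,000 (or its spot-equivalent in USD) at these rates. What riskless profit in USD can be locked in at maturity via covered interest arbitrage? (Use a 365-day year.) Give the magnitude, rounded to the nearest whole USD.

T = 191/365 years.
Keep in PLN, deliver into the forward: 100,000,000·1.0030873973·0.26321 = USD 26,402,263.38.
Swap to USD now, deposit: 100,000,000·0.25978·1.0490843836 = USD 27,253,114.12.
The quoted forward undervalues PLN, so borrow PLN, convert to USD at spot, deposit the USD at 9.38%, and buy PLN forward at 0.26321 to cover the loan.
The gap between the two covered legs is USD 850,851.

USD 850,851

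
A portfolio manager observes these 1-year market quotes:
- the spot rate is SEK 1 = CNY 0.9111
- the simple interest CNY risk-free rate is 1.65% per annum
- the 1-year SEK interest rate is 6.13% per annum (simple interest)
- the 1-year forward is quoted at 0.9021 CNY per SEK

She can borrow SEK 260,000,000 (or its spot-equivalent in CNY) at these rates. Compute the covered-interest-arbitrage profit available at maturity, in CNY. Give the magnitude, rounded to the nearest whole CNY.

T = 1 year.
Keep in SEK, deliver into the forward: 260,000,000·1.061300·0.9021 = CNY 248,923,669.80.
Swap to CNY now, deposit: 260,000,000·0.9111·1.016500 = CNY 240,794,619.00.
The quoted forward overvalues SEK, so borrow CNY, buy SEK at spot, deposit the SEK at 6.13%, and sell the proceeds forward at 0.9021.
Arbitrage profit = |248,923,669.80 − 240,794,619.00| = CNY 8,129,051.

CNY 8,129,051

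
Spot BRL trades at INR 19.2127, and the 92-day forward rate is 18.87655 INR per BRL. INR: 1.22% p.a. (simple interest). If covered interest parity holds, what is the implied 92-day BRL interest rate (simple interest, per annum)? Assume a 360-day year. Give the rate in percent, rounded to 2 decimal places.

8.21%

T = 92/360 years.
By CIP, F/S equals the INR-to-BRL growth ratio: 18.87655/19.2127 = 0.9825038.
INR growth factor: 1 + 0.0122×92/360 = 1.0031178.
Hence g_BRL = 1.0209811.
r = (1.0209811 − 1)/(92/360) = 0.082100 → 8.21%.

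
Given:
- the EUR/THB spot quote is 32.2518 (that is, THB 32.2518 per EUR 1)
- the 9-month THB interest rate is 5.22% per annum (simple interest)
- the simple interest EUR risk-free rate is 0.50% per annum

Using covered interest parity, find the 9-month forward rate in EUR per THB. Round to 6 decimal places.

T = 9/12 years.
THB growth factor: 1 + 0.0522×9/12 = 1.039150.
EUR accumulates by 1 + 0.0050×9/12 = 1.003750.
So F = 32.2518 × 1.039150 / 1.003750 = 33.38925 (THB/EUR).
Invert for EUR per THB: 1 / 33.38925 = 0.029950.

0.029950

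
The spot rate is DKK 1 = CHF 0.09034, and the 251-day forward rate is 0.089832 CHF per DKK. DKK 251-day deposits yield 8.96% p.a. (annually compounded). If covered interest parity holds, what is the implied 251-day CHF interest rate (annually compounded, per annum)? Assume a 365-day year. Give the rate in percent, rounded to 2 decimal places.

8.07%

T = 251/365 years.
CIP gives F = S · g_CHF/g_DKK, so g_CHF/g_DKK = 0.089832/0.09034 = 0.9943768.
DKK growth factor: (1 + 0.0896)^(251/365) = 1.0607853.
So the CHF growth factor = 1.0548203.
Annualise: 1.0548203^(365/251) − 1 = 0.080702 = 8.07%.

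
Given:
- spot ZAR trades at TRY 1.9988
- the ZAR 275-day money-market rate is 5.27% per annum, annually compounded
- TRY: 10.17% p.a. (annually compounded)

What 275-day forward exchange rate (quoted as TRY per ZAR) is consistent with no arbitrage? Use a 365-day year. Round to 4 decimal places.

T = 275/365 years.
TRY growth factor: (1 + 0.1017)^(275/365) = 1.075701.
ZAR accumulates by (1 + 0.0527)^(275/365) = 1.039453.
So F = 1.9988 × 1.075701 / 1.039453 = 2.068503 (TRY/ZAR).

2.0685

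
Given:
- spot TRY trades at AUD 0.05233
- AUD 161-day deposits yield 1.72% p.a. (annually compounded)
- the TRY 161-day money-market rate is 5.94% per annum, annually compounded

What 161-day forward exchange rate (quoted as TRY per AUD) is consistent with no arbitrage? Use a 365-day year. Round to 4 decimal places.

19.4552

T = 161/365 years.
AUD accumulates by (1 + 0.0172)^(161/365) = 1.0075507.
TRY growth factor: (1 + 0.0594)^(161/365) = 1.02577911.
CIP: F = S · (grow AUD)/(grow TRY) = 0.05233 × 1.0075507/1.02577911 = 0.051400080 AUD per TRY.
Invert for TRY per AUD: 1 / 0.051400080 = 19.4552.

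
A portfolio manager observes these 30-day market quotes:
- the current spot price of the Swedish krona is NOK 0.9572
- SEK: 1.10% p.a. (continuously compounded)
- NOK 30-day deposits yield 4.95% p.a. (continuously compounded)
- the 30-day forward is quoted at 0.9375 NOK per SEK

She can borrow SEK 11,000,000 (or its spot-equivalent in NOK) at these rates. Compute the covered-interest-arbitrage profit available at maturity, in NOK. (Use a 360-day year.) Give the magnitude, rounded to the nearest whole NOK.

T = 30/360 years.
Keep in SEK, deliver into the forward: 11,000,000·1.0009170869·0.9375 = NOK 10,321,957.46.
Swap to NOK now, deposit: 11,000,000·0.9572·1.0041335195 = NOK 10,572,722.65.
The quoted forward undervalues SEK, so borrow SEK, convert to NOK at spot, deposit the NOK at 4.95%, and buy SEK forward at 0.9375 to cover the loan.
Profit = 10,572,722.65 − 10,321,957.46 = NOK 250,765.

NOK 250,765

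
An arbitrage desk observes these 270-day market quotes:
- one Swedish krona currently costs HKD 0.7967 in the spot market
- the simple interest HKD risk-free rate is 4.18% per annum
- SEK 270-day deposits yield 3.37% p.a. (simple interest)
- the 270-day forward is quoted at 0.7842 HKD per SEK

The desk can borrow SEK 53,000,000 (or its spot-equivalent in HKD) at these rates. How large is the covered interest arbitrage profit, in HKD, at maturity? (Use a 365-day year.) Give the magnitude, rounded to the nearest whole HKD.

HKD 932,019

T = 270/365 years.
Invest the SEK and cover forward: 53,000,000 × 1.0249287671 × 0.7842 = HKD 42,598,704.38.
Convert at spot and invest in HKD: 53,000,000 × 0.7967 × 1.0309205479 = HKD 43,530,723.23.
The quoted forward undervalues SEK, so borrow SEK, convert to HKD at spot, deposit the HKD at 4.18%, and buy SEK forward at 0.7842 to cover the loan.
Arbitrage profit = |42,598,704.38 − 43,530,723.23| = HKD 932,019.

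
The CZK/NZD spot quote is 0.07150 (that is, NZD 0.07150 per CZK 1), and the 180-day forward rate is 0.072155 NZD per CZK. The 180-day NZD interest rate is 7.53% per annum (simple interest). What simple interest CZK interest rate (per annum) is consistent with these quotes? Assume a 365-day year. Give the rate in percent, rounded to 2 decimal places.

5.62%

T = 180/365 years.
CIP gives F = S · g_NZD/g_CZK, so g_NZD/g_CZK = 0.072155/0.0715 = 1.0091608.
NZD growth factor: 1 + 0.0753×180/365 = 1.0371342.
So the CZK growth factor = 1.0277195.
r = (1.0277195 − 1)/(180/365) = 0.056209 → 5.62%.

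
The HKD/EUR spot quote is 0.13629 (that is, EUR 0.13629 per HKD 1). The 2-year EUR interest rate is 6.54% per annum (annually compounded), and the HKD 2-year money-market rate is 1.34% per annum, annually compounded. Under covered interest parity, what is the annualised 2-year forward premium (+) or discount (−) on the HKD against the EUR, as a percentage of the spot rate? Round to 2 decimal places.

+5.26%

T = 2 years.
CIP forward (EUR per HKD) = 0.13629 × 1.1350772/1.0269796 = 0.15063558.
(F − S)/S ÷ T = (0.15063558 − 0.13629)/0.13629/2 = 0.052629 → 5.26%.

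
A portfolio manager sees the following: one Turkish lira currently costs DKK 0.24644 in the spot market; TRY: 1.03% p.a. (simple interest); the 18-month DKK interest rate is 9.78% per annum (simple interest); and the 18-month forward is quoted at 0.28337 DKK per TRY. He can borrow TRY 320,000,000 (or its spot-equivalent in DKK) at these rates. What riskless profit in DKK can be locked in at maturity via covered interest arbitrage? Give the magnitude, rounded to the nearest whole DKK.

T = 18/12 years.
Route A — deposit TRY, sell forward: 320,000,000 × 1.015450 × 0.28337 = DKK 92,079,381.28.
Route B — convert at spot, deposit DKK: 320,000,000 × 0.24644 × 1.146700 = DKK 90,429,679.36.
The quoted forward overvalues TRY, so borrow DKK, buy TRY at spot, deposit the TRY at 1.03%, and sell the proceeds forward at 0.28337.
The gap between the two covered legs is DKK 1,649,702.

DKK 1,649,702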